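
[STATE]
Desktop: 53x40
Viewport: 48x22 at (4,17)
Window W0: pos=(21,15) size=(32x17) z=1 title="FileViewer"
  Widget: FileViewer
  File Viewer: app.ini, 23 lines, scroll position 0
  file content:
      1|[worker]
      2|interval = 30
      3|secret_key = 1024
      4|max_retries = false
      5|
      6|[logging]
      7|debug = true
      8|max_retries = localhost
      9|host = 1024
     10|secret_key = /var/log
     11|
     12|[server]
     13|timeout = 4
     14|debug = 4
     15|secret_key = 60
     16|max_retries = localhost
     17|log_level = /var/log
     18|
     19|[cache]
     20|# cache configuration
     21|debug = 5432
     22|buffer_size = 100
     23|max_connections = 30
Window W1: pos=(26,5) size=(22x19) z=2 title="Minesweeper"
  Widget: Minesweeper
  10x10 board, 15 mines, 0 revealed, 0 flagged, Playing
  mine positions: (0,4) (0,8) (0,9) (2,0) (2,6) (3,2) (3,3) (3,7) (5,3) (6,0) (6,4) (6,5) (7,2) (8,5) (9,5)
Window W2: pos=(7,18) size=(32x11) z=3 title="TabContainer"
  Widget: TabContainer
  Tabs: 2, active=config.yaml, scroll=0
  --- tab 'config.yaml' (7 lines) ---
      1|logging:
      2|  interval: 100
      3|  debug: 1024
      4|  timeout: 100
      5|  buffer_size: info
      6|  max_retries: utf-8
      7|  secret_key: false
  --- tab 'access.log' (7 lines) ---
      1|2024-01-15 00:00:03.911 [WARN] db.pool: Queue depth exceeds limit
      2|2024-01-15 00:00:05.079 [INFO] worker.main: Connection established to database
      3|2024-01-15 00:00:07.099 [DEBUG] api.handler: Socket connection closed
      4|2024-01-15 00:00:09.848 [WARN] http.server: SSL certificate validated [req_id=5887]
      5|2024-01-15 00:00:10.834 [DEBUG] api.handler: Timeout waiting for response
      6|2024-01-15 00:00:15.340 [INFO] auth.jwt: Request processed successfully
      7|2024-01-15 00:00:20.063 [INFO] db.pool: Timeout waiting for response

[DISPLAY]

                 ┠────┃■■■■■■■■■■          ┃────
   ┏━━━━━━━━━━━━━━━━━━━━━━━━━━━━━━┓        ┃   ▲
   ┃ TabContainer                 ┃        ┃   █
   ┠──────────────────────────────┨        ┃   ░
   ┃[config.yaml]│ access.log     ┃        ┃   ░
   ┃──────────────────────────────┃        ┃   ░
   ┃logging:                      ┃━━━━━━━━┛   ░
   ┃  interval: 100               ┃            ░
   ┃  debug: 1024                 ┃alhost      ░
   ┃  timeout: 100                ┃            ░
   ┃  buffer_size: info           ┃/log        ░
   ┗━━━━━━━━━━━━━━━━━━━━━━━━━━━━━━┛            ░
                 ┃[server]                     ░
                 ┃timeout = 4                  ▼
                 ┗━━━━━━━━━━━━━━━━━━━━━━━━━━━━━━
                                                
                                                
                                                
                                                
                                                
                                                
                                                


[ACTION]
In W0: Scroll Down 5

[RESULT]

                 ┠────┃■■■■■■■■■■          ┃────
   ┏━━━━━━━━━━━━━━━━━━━━━━━━━━━━━━┓        ┃   ▲
   ┃ TabContainer                 ┃        ┃   ░
   ┠──────────────────────────────┨        ┃   ░
   ┃[config.yaml]│ access.log     ┃        ┃   ░
   ┃──────────────────────────────┃        ┃   ░
   ┃logging:                      ┃━━━━━━━━┛   ░
   ┃  interval: 100               ┃            █
   ┃  debug: 1024                 ┃            ░
   ┃  timeout: 100                ┃            ░
   ┃  buffer_size: info           ┃            ░
   ┗━━━━━━━━━━━━━━━━━━━━━━━━━━━━━━┛alhost      ░
                 ┃log_level = /var/log         ░
                 ┃                             ▼
                 ┗━━━━━━━━━━━━━━━━━━━━━━━━━━━━━━
                                                
                                                
                                                
                                                
                                                
                                                
                                                


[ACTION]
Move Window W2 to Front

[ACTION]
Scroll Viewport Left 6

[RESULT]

                     ┠────┃■■■■■■■■■■          ┃
       ┏━━━━━━━━━━━━━━━━━━━━━━━━━━━━━━┓        ┃
       ┃ TabContainer                 ┃        ┃
       ┠──────────────────────────────┨        ┃
       ┃[config.yaml]│ access.log     ┃        ┃
       ┃──────────────────────────────┃        ┃
       ┃logging:                      ┃━━━━━━━━┛
       ┃  interval: 100               ┃         
       ┃  debug: 1024                 ┃         
       ┃  timeout: 100                ┃         
       ┃  buffer_size: info           ┃         
       ┗━━━━━━━━━━━━━━━━━━━━━━━━━━━━━━┛alhost   
                     ┃log_level = /var/log      
                     ┃                          
                     ┗━━━━━━━━━━━━━━━━━━━━━━━━━━
                                                
                                                
                                                
                                                
                                                
                                                
                                                


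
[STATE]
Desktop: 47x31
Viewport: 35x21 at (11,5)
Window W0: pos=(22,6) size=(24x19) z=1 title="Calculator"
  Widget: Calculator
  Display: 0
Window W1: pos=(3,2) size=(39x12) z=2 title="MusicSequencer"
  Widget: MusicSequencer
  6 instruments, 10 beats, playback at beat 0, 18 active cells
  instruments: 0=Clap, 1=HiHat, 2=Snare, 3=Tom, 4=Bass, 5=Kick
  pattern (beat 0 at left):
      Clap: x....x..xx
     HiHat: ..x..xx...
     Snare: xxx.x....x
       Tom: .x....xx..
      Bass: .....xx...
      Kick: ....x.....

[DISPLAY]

123456789                     ┃    
····█··██                     ┃━━━┓
·█··██···                     ┃   ┃
██·█····█                     ┃───┨
█····██··                     ┃  0┃
····██···                     ┃   ┃
···█·····                     ┃   ┃
                              ┃   ┃
━━━━━━━━━━━━━━━━━━━━━━━━━━━━━━┛   ┃
           ┃├───┼───┼───┼───┤     ┃
           ┃│ 1 │ 2 │ 3 │ - │     ┃
           ┃├───┼───┼───┼───┤     ┃
           ┃│ 0 │ . │ = │ + │     ┃
           ┃├───┼───┼───┼───┤     ┃
           ┃│ C │ MC│ MR│ M+│     ┃
           ┃└───┴───┴───┴───┘     ┃
           ┃                      ┃
           ┃                      ┃
           ┃                      ┃
           ┗━━━━━━━━━━━━━━━━━━━━━━┛
                                   


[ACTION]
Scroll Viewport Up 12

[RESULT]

                                   
                                   
━━━━━━━━━━━━━━━━━━━━━━━━━━━━━━┓    
equencer                      ┃    
──────────────────────────────┨    
123456789                     ┃    
····█··██                     ┃━━━┓
·█··██···                     ┃   ┃
██·█····█                     ┃───┨
█····██··                     ┃  0┃
····██···                     ┃   ┃
···█·····                     ┃   ┃
                              ┃   ┃
━━━━━━━━━━━━━━━━━━━━━━━━━━━━━━┛   ┃
           ┃├───┼───┼───┼───┤     ┃
           ┃│ 1 │ 2 │ 3 │ - │     ┃
           ┃├───┼───┼───┼───┤     ┃
           ┃│ 0 │ . │ = │ + │     ┃
           ┃├───┼───┼───┼───┤     ┃
           ┃│ C │ MC│ MR│ M+│     ┃
           ┃└───┴───┴───┴───┘     ┃


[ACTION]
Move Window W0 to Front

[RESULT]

                                   
                                   
━━━━━━━━━━━━━━━━━━━━━━━━━━━━━━┓    
equencer                      ┃    
──────────────────────────────┨    
123456789                     ┃    
····█··██  ┏━━━━━━━━━━━━━━━━━━━━━━┓
·█··██···  ┃ Calculator           ┃
██·█····█  ┠──────────────────────┨
█····██··  ┃                     0┃
····██···  ┃┌───┬───┬───┬───┐     ┃
···█·····  ┃│ 7 │ 8 │ 9 │ ÷ │     ┃
           ┃├───┼───┼───┼───┤     ┃
━━━━━━━━━━━┃│ 4 │ 5 │ 6 │ × │     ┃
           ┃├───┼───┼───┼───┤     ┃
           ┃│ 1 │ 2 │ 3 │ - │     ┃
           ┃├───┼───┼───┼───┤     ┃
           ┃│ 0 │ . │ = │ + │     ┃
           ┃├───┼───┼───┼───┤     ┃
           ┃│ C │ MC│ MR│ M+│     ┃
           ┃└───┴───┴───┴───┘     ┃


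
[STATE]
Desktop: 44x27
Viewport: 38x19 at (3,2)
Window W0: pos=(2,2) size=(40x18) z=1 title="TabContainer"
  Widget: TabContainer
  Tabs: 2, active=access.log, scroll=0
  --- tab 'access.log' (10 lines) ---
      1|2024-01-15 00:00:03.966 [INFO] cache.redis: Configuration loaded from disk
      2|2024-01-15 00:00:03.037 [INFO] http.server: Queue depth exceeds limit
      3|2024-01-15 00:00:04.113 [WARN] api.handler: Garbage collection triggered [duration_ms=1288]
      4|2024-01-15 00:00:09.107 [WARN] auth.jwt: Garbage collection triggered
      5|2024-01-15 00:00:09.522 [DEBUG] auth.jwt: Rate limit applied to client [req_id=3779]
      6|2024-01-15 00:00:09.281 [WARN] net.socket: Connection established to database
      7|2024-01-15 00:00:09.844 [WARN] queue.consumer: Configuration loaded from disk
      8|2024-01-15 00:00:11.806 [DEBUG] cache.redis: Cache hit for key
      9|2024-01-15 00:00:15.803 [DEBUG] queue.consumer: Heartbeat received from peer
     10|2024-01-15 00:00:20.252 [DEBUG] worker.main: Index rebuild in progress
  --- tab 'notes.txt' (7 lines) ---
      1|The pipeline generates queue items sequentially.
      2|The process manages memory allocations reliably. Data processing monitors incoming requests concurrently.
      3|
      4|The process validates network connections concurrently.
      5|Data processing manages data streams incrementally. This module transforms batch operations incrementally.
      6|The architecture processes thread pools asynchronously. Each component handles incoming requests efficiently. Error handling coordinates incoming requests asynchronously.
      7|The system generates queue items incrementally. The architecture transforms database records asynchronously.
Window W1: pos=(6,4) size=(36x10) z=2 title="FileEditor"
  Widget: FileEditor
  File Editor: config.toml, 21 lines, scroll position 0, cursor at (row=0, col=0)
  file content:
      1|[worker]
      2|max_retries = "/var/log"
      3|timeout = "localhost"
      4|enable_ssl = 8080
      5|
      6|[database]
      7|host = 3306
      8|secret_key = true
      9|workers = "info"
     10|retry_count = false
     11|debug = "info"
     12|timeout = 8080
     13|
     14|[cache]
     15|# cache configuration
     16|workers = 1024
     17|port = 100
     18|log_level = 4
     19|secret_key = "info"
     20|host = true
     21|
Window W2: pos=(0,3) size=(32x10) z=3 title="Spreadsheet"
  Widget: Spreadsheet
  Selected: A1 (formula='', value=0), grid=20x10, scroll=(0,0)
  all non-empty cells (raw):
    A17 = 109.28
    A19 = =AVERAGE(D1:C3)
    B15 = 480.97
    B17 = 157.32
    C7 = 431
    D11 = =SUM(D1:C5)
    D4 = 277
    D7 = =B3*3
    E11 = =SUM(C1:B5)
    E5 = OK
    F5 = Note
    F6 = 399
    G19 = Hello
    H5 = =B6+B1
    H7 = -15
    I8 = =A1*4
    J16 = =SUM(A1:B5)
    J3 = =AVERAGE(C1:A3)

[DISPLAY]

━━━━━━━━━━━━━━━━━━━━━━━━━━━━━━━━━━━━━━
━━━━━━━━━━━━━━━━━━━━━━━━━━━━┓         
preadsheet                  ┃━━━━━━━━━
────────────────────────────┨         
:                           ┃─────────
     A       B       C      ┃        ▲
----------------------------┃        █
1      [0]       0       0  ┃        ░
2        0       0       0  ┃        ░
3        0       0       0  ┃        ░
━━━━━━━━━━━━━━━━━━━━━━━━━━━━┛        ▼
202┗━━━━━━━━━━━━━━━━━━━━━━━━━━━━━━━━━━
2024-01-15 00:00:11.806 [DEBUG] cache.
2024-01-15 00:00:15.803 [DEBUG] queue.
2024-01-15 00:00:20.252 [DEBUG] worker
                                      
                                      
━━━━━━━━━━━━━━━━━━━━━━━━━━━━━━━━━━━━━━
                                      


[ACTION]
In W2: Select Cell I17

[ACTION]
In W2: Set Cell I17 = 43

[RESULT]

━━━━━━━━━━━━━━━━━━━━━━━━━━━━━━━━━━━━━━
━━━━━━━━━━━━━━━━━━━━━━━━━━━━┓         
preadsheet                  ┃━━━━━━━━━
────────────────────────────┨         
7: 43                       ┃─────────
     A       B       C      ┃        ▲
----------------------------┃        █
1        0       0       0  ┃        ░
2        0       0       0  ┃        ░
3        0       0       0  ┃        ░
━━━━━━━━━━━━━━━━━━━━━━━━━━━━┛        ▼
202┗━━━━━━━━━━━━━━━━━━━━━━━━━━━━━━━━━━
2024-01-15 00:00:11.806 [DEBUG] cache.
2024-01-15 00:00:15.803 [DEBUG] queue.
2024-01-15 00:00:20.252 [DEBUG] worker
                                      
                                      
━━━━━━━━━━━━━━━━━━━━━━━━━━━━━━━━━━━━━━
                                      


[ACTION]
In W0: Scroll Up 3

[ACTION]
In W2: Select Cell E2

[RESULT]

━━━━━━━━━━━━━━━━━━━━━━━━━━━━━━━━━━━━━━
━━━━━━━━━━━━━━━━━━━━━━━━━━━━┓         
preadsheet                  ┃━━━━━━━━━
────────────────────────────┨         
:                           ┃─────────
     A       B       C      ┃        ▲
----------------------------┃        █
1        0       0       0  ┃        ░
2        0       0       0  ┃        ░
3        0       0       0  ┃        ░
━━━━━━━━━━━━━━━━━━━━━━━━━━━━┛        ▼
202┗━━━━━━━━━━━━━━━━━━━━━━━━━━━━━━━━━━
2024-01-15 00:00:11.806 [DEBUG] cache.
2024-01-15 00:00:15.803 [DEBUG] queue.
2024-01-15 00:00:20.252 [DEBUG] worker
                                      
                                      
━━━━━━━━━━━━━━━━━━━━━━━━━━━━━━━━━━━━━━
                                      


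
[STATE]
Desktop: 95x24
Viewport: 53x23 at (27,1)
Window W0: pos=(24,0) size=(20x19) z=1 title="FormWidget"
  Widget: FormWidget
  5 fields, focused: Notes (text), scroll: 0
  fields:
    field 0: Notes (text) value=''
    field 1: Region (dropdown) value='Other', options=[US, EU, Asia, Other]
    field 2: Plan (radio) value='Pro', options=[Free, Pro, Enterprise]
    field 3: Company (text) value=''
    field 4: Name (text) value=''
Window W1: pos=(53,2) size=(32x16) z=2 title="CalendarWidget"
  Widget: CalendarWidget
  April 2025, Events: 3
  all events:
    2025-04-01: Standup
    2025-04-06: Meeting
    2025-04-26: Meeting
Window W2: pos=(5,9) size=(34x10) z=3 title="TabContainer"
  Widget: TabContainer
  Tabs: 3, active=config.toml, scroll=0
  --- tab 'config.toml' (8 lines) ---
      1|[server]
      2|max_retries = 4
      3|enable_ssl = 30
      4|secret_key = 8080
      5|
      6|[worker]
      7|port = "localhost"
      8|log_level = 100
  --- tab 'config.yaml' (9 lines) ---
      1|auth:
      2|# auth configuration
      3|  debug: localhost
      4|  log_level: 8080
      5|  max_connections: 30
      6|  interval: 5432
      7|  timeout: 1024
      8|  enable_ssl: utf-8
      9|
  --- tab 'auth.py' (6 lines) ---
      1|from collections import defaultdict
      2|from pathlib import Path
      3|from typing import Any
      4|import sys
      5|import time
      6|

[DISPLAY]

ormWidget       ┃                                    
────────────────┨         ┏━━━━━━━━━━━━━━━━━━━━━━━━━━
Notes:      [  ]┃         ┃ CalendarWidget           
Region:     [O▼]┃         ┠──────────────────────────
Plan:       ( ) ┃         ┃          April 2025      
Company:    [  ]┃         ┃Mo Tu We Th Fr Sa Su      
Name:       [  ]┃         ┃    1*  2  3  4  5  6*    
                ┃         ┃ 7  8  9 10 11 12 13      
━━━━━━━━━━━┓    ┃         ┃14 15 16 17 18 19 20      
           ┃    ┃         ┃21 22 23 24 25 26* 27     
───────────┨    ┃         ┃28 29 30                  
.yaml │ aut┃    ┃         ┃                          
───────────┃    ┃         ┃                          
           ┃    ┃         ┃                          
           ┃    ┃         ┃                          
           ┃    ┃         ┃                          
           ┃    ┃         ┗━━━━━━━━━━━━━━━━━━━━━━━━━━
━━━━━━━━━━━┛━━━━┛                                    
                                                     
                                                     
                                                     
                                                     
                                                     


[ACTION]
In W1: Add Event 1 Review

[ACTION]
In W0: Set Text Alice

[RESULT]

ormWidget       ┃                                    
────────────────┨         ┏━━━━━━━━━━━━━━━━━━━━━━━━━━
Notes:      [Al]┃         ┃ CalendarWidget           
Region:     [O▼]┃         ┠──────────────────────────
Plan:       ( ) ┃         ┃          April 2025      
Company:    [  ]┃         ┃Mo Tu We Th Fr Sa Su      
Name:       [  ]┃         ┃    1*  2  3  4  5  6*    
                ┃         ┃ 7  8  9 10 11 12 13      
━━━━━━━━━━━┓    ┃         ┃14 15 16 17 18 19 20      
           ┃    ┃         ┃21 22 23 24 25 26* 27     
───────────┨    ┃         ┃28 29 30                  
.yaml │ aut┃    ┃         ┃                          
───────────┃    ┃         ┃                          
           ┃    ┃         ┃                          
           ┃    ┃         ┃                          
           ┃    ┃         ┃                          
           ┃    ┃         ┗━━━━━━━━━━━━━━━━━━━━━━━━━━
━━━━━━━━━━━┛━━━━┛                                    
                                                     
                                                     
                                                     
                                                     
                                                     


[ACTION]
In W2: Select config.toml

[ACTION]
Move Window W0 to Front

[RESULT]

ormWidget       ┃                                    
────────────────┨         ┏━━━━━━━━━━━━━━━━━━━━━━━━━━
Notes:      [Al]┃         ┃ CalendarWidget           
Region:     [O▼]┃         ┠──────────────────────────
Plan:       ( ) ┃         ┃          April 2025      
Company:    [  ]┃         ┃Mo Tu We Th Fr Sa Su      
Name:       [  ]┃         ┃    1*  2  3  4  5  6*    
                ┃         ┃ 7  8  9 10 11 12 13      
                ┃         ┃14 15 16 17 18 19 20      
                ┃         ┃21 22 23 24 25 26* 27     
                ┃         ┃28 29 30                  
                ┃         ┃                          
                ┃         ┃                          
                ┃         ┃                          
                ┃         ┃                          
                ┃         ┃                          
                ┃         ┗━━━━━━━━━━━━━━━━━━━━━━━━━━
━━━━━━━━━━━━━━━━┛                                    
                                                     
                                                     
                                                     
                                                     
                                                     


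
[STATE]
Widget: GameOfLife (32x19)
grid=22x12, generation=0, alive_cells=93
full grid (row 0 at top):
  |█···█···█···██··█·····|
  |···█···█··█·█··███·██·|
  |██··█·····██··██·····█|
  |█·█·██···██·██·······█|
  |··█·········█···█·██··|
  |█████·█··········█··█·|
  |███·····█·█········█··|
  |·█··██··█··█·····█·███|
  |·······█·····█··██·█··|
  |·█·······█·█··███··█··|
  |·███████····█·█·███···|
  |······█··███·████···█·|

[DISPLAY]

Gen: 0                          
█···█···█···██··█·····          
···█···█··█·█··███·██·          
██··█·····██··██·····█          
█·█·██···██·██·······█          
··█·········█···█·██··          
█████·█··········█··█·          
███·····█·█········█··          
·█··██··█··█·····█·███          
·······█·····█··██·█··          
·█·······█·█··███··█··          
·███████····█·█·███···          
······█··███·████···█·          
                                
                                
                                
                                
                                
                                


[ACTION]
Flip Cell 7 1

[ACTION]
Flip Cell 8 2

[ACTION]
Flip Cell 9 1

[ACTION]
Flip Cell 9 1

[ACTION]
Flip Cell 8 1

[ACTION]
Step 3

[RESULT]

Gen: 3                          
····█·····█·██··██····          
····█·····█····█·█····          
·█·············█···███          
·█········█·······█···          
█·········██···█··█···          
··········██·······█·█          
··█·····█···········█·          
······███·█········█··          
█·██·······█···█·█····          
█··█······██··█··█····          
██·······█····█···███·          
·········█·████·······          
                                
                                
                                
                                
                                
                                


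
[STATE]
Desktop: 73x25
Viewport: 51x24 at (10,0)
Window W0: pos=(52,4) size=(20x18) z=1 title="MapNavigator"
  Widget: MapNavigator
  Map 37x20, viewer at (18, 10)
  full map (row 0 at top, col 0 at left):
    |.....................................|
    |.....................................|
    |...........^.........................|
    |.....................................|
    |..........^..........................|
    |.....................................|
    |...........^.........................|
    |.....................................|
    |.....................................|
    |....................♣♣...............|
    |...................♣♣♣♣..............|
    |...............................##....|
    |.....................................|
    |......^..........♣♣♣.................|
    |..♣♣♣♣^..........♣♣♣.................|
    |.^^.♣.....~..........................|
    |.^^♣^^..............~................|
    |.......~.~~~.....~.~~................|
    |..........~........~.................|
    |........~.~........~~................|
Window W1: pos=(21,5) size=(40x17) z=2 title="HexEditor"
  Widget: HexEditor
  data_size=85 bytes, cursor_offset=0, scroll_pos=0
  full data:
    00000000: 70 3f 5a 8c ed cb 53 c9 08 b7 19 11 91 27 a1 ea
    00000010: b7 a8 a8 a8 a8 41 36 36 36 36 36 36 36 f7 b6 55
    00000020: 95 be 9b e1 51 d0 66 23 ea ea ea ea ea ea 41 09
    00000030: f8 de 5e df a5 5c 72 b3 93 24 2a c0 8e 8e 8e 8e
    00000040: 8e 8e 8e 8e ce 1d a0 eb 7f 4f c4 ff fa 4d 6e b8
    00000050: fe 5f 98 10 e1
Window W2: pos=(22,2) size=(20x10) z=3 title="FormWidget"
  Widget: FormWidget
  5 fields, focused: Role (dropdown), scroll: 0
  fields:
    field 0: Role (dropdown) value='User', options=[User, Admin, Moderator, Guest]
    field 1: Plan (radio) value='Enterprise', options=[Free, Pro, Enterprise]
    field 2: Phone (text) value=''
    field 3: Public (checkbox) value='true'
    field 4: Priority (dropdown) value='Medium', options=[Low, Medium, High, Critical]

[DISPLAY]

                                                   
                                                   
            ┏━━━━━━━━━━━━━━━━━━┓                   
            ┃ FormWidget       ┃                   
            ┠──────────────────┨          ┏━━━━━━━━
           ┏┃> Role:       [U▼]┃━━━━━━━━━━━━━━━━━━┓
           ┃┃  Plan:       ( ) ┃                  ┃
           ┠┃  Phone:      [  ]┃──────────────────┨
           ┃┃  Public:     [x] ┃c ed cb 53 c9  08 ┃
           ┃┃  Priority:   [M▼]┃8 a8 41 36 36  36 ┃
           ┃┃                  ┃1 51 d0 66 23  ea ┃
           ┃┗━━━━━━━━━━━━━━━━━━┛f a5 5c 72 b3  93 ┃
           ┃00000040  8e 8e 8e 8e ce 1d a0 eb  7f ┃
           ┃00000050  fe 5f 98 10 e1              ┃
           ┃                                      ┃
           ┃                                      ┃
           ┃                                      ┃
           ┃                                      ┃
           ┃                                      ┃
           ┃                                      ┃
           ┃                                      ┃
           ┗━━━━━━━━━━━━━━━━━━━━━━━━━━━━━━━━━━━━━━┛
                                                   
                                                   


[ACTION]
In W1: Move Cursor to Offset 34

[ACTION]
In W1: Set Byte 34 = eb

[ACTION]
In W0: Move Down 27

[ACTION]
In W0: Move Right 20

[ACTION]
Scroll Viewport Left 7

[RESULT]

                                                   
                                                   
                   ┏━━━━━━━━━━━━━━━━━━┓            
                   ┃ FormWidget       ┃            
                   ┠──────────────────┨          ┏━
                  ┏┃> Role:       [U▼]┃━━━━━━━━━━━━
                  ┃┃  Plan:       ( ) ┃            
                  ┠┃  Phone:      [  ]┃────────────
                  ┃┃  Public:     [x] ┃c ed cb 53 c
                  ┃┃  Priority:   [M▼]┃8 a8 41 36 3
                  ┃┃                  ┃1 51 d0 66 2
                  ┃┗━━━━━━━━━━━━━━━━━━┛f a5 5c 72 b
                  ┃00000040  8e 8e 8e 8e ce 1d a0 e
                  ┃00000050  fe 5f 98 10 e1        
                  ┃                                
                  ┃                                
                  ┃                                
                  ┃                                
                  ┃                                
                  ┃                                
                  ┃                                
                  ┗━━━━━━━━━━━━━━━━━━━━━━━━━━━━━━━━
                                                   
                                                   


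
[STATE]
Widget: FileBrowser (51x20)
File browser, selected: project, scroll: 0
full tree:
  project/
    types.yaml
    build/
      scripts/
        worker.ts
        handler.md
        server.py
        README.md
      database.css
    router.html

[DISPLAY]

> [-] project/                                     
    types.yaml                                     
    [+] build/                                     
    router.html                                    
                                                   
                                                   
                                                   
                                                   
                                                   
                                                   
                                                   
                                                   
                                                   
                                                   
                                                   
                                                   
                                                   
                                                   
                                                   
                                                   


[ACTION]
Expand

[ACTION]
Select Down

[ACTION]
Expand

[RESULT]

  [-] project/                                     
  > types.yaml                                     
    [+] build/                                     
    router.html                                    
                                                   
                                                   
                                                   
                                                   
                                                   
                                                   
                                                   
                                                   
                                                   
                                                   
                                                   
                                                   
                                                   
                                                   
                                                   
                                                   


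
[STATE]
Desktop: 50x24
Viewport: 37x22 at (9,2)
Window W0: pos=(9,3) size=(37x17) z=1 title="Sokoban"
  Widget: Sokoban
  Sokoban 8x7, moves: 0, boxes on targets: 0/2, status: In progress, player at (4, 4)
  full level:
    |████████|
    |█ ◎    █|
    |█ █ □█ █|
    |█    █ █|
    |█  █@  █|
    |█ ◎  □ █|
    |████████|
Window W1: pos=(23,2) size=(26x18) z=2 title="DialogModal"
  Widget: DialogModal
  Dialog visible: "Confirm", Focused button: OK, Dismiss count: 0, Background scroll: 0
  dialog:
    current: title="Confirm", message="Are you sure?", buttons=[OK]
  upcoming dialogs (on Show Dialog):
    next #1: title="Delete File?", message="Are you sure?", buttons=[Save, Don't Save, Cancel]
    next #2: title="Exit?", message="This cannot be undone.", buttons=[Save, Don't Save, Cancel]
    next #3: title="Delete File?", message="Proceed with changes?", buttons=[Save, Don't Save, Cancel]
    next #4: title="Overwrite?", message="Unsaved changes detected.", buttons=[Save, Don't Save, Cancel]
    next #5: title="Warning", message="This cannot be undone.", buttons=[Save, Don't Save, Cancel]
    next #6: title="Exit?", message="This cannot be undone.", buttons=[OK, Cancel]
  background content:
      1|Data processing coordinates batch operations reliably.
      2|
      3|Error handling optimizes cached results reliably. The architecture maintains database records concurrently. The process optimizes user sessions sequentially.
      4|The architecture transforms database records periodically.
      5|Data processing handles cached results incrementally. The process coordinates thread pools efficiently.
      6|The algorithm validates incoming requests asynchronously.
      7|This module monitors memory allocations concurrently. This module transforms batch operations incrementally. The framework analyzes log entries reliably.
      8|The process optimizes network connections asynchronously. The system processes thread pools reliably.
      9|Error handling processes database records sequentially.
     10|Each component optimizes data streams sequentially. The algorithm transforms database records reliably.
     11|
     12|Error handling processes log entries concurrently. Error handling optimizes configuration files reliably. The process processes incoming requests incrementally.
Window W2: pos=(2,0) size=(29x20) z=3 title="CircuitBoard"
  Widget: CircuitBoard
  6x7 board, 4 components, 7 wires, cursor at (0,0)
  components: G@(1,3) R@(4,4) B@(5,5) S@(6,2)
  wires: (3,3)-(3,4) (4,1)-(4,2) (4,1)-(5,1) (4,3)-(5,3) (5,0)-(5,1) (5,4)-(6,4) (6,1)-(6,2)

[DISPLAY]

─────────────────────┨━━━━━━━━━━━━━━━
 2 3 4 5             ┃Modal          
                     ┃───────────────
                     ┃ocessing coordi
          G          ┃               
                     ┃andling optimiz
                     ┃hitecture trans
                     ┃────────────┐le
          · ─ ·      ┃ Confirm    │te
                     ┃e you sure? │ m
  · ─ ·   ·   R      ┃   [OK]     │s 
  │       │          ┃────────────┘ss
─ ·       ·   ·   B  ┃mponent optimiz
              │      ┃               
  · ─ S       ·      ┃andling process
: (0,0)              ┃               
                     ┃               
━━━━━━━━━━━━━━━━━━━━━┛━━━━━━━━━━━━━━━
                                     
                                     
                                     
                                     


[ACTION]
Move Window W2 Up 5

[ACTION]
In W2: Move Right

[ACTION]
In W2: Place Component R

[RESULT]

─────────────────────┨━━━━━━━━━━━━━━━
 2 3 4 5             ┃Modal          
 [R]                 ┃───────────────
                     ┃ocessing coordi
          G          ┃               
                     ┃andling optimiz
                     ┃hitecture trans
                     ┃────────────┐le
          · ─ ·      ┃ Confirm    │te
                     ┃e you sure? │ m
  · ─ ·   ·   R      ┃   [OK]     │s 
  │       │          ┃────────────┘ss
─ ·       ·   ·   B  ┃mponent optimiz
              │      ┃               
  · ─ S       ·      ┃andling process
: (0,1)              ┃               
                     ┃               
━━━━━━━━━━━━━━━━━━━━━┛━━━━━━━━━━━━━━━
                                     
                                     
                                     
                                     


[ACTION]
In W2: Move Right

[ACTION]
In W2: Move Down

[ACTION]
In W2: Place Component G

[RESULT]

─────────────────────┨━━━━━━━━━━━━━━━
 2 3 4 5             ┃Modal          
  R                  ┃───────────────
                     ┃ocessing coordi
     [G]  G          ┃               
                     ┃andling optimiz
                     ┃hitecture trans
                     ┃────────────┐le
          · ─ ·      ┃ Confirm    │te
                     ┃e you sure? │ m
  · ─ ·   ·   R      ┃   [OK]     │s 
  │       │          ┃────────────┘ss
─ ·       ·   ·   B  ┃mponent optimiz
              │      ┃               
  · ─ S       ·      ┃andling process
: (1,2)              ┃               
                     ┃               
━━━━━━━━━━━━━━━━━━━━━┛━━━━━━━━━━━━━━━
                                     
                                     
                                     
                                     
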